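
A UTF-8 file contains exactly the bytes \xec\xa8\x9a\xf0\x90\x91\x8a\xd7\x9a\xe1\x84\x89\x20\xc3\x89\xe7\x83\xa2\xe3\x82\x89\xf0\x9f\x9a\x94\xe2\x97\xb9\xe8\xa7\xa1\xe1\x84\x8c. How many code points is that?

12

Byte at offset 0: 0xEC = 11101100 → 3-byte char (#1). Advance 3.
Byte at offset 3: 0xF0 = 11110000 → 4-byte char (#2). Advance 4.
Byte at offset 7: 0xD7 = 11010111 → 2-byte char (#3). Advance 2.
Byte at offset 9: 0xE1 = 11100001 → 3-byte char (#4). Advance 3.
Byte at offset 12: 0x20 = 00100000 → 1-byte char (#5). Advance 1.
Byte at offset 13: 0xC3 = 11000011 → 2-byte char (#6). Advance 2.
Byte at offset 15: 0xE7 = 11100111 → 3-byte char (#7). Advance 3.
Byte at offset 18: 0xE3 = 11100011 → 3-byte char (#8). Advance 3.
Byte at offset 21: 0xF0 = 11110000 → 4-byte char (#9). Advance 4.
Byte at offset 25: 0xE2 = 11100010 → 3-byte char (#10). Advance 3.
Byte at offset 28: 0xE8 = 11101000 → 3-byte char (#11). Advance 3.
Byte at offset 31: 0xE1 = 11100001 → 3-byte char (#12). Advance 3.
Reached end at offset 34 after 12 code points.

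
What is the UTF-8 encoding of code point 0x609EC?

U+609EC = 0x609EC = 395756 decimal. In range U+10000–U+10FFFF → 4-byte form: 11110xxx 10xxxxxx 10xxxxxx 10xxxxxx.
Binary (21 bits): 001100000100111101100.
Split 3+6+6+6: 001 | 100000 | 100111 | 101100.
Byte 1: 11110001 = 0xF1.
Byte 2: 10100000 = 0xA0.
Byte 3: 10100111 = 0xA7.
Byte 4: 10101100 = 0xAC.

F1 A0 A7 AC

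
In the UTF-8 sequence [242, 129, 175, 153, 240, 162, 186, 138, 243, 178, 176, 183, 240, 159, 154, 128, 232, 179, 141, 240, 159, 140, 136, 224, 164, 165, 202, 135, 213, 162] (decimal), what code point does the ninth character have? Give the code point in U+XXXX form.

Offset 0: leading byte 0xF2 = 11110010 → 4-byte char #1 = F2 81 AF 99.
Offset 4: leading byte 0xF0 = 11110000 → 4-byte char #2 = F0 A2 BA 8A.
Offset 8: leading byte 0xF3 = 11110011 → 4-byte char #3 = F3 B2 B0 B7.
Offset 12: leading byte 0xF0 = 11110000 → 4-byte char #4 = F0 9F 9A 80.
Offset 16: leading byte 0xE8 = 11101000 → 3-byte char #5 = E8 B3 8D.
Offset 19: leading byte 0xF0 = 11110000 → 4-byte char #6 = F0 9F 8C 88.
Offset 23: leading byte 0xE0 = 11100000 → 3-byte char #7 = E0 A4 A5.
Offset 26: leading byte 0xCA = 11001010 → 2-byte char #8 = CA 87.
Offset 28: leading byte 0xD5 = 11010101 → 2-byte char #9 = D5 A2.
Leading byte 0xD5 = 11010101 matches 110xxxxx → 2-byte sequence.
Byte 1: 0xD5 = 11010101, payload 10101 (5 bits).
Byte 2: 0xA2 = 10100010 (10xxxxxx ✓), payload 100010.
Concatenate: 10101100010 = 0x562 (11 bits → U+0562).

U+0562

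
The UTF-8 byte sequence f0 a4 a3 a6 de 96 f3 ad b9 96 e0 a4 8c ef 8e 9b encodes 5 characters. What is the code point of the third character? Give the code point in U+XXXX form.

U+EDE56

Offset 0: leading byte 0xF0 = 11110000 → 4-byte char #1 = F0 A4 A3 A6.
Offset 4: leading byte 0xDE = 11011110 → 2-byte char #2 = DE 96.
Offset 6: leading byte 0xF3 = 11110011 → 4-byte char #3 = F3 AD B9 96.
Leading byte 0xF3 = 11110011 matches 11110xxx → 4-byte sequence.
Byte 1: 0xF3 = 11110011, payload 011 (3 bits).
Byte 2: 0xAD = 10101101 (10xxxxxx ✓), payload 101101.
Byte 3: 0xB9 = 10111001 (10xxxxxx ✓), payload 111001.
Byte 4: 0x96 = 10010110 (10xxxxxx ✓), payload 010110.
Concatenate: 011101101111001010110 = 0xEDE56 (21 bits → U+EDE56).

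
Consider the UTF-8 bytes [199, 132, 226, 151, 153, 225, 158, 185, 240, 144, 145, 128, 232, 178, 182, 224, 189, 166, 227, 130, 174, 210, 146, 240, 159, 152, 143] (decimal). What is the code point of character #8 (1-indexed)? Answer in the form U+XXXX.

U+0492

Offset 0: leading byte 0xC7 = 11000111 → 2-byte char #1 = C7 84.
Offset 2: leading byte 0xE2 = 11100010 → 3-byte char #2 = E2 97 99.
Offset 5: leading byte 0xE1 = 11100001 → 3-byte char #3 = E1 9E B9.
Offset 8: leading byte 0xF0 = 11110000 → 4-byte char #4 = F0 90 91 80.
Offset 12: leading byte 0xE8 = 11101000 → 3-byte char #5 = E8 B2 B6.
Offset 15: leading byte 0xE0 = 11100000 → 3-byte char #6 = E0 BD A6.
Offset 18: leading byte 0xE3 = 11100011 → 3-byte char #7 = E3 82 AE.
Offset 21: leading byte 0xD2 = 11010010 → 2-byte char #8 = D2 92.
Leading byte 0xD2 = 11010010 matches 110xxxxx → 2-byte sequence.
Byte 1: 0xD2 = 11010010, payload 10010 (5 bits).
Byte 2: 0x92 = 10010010 (10xxxxxx ✓), payload 010010.
Concatenate: 10010010010 = 0x492 (11 bits → U+0492).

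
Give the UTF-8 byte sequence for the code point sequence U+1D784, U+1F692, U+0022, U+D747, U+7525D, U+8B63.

F0 9D 9E 84 F0 9F 9A 92 22 ED 9D 87 F1 B5 89 9D E8 AD A3

U+1D784: 4-byte form → F0 9D 9E 84.
U+1F692: 4-byte form → F0 9F 9A 92.
U+0022: 1-byte form → 22.
U+D747: 3-byte form → ED 9D 87.
U+7525D: 4-byte form → F1 B5 89 9D.
U+8B63: 3-byte form → E8 AD A3.
Concatenated (19 bytes): F0 9D 9E 84 F0 9F 9A 92 22 ED 9D 87 F1 B5 89 9D E8 AD A3.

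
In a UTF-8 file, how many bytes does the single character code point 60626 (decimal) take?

U+ECD2 = 0xECD2. UTF-8 uses 1 byte below 0x80, 2 below 0x800, 3 below 0x10000, 4 up to 0x10FFFF. 0xECD2 is in U+0800–U+FFFF → 3 bytes.

3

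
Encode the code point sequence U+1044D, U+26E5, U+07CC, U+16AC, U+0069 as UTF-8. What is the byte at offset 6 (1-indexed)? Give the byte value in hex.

1-indexed offset 6 is 0-indexed offset 5.
U+1044D → 4-byte form F0 90 91 8D at offsets 0–3.
U+26E5 → 3-byte form E2 9B A5 at offsets 4–6.
Offset 5 falls in char 2's range; it's byte 2 of E2 9B A5 = 0x9B.

0x9B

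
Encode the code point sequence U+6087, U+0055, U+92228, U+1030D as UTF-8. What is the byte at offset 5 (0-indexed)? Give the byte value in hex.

0x92

U+6087 → 3-byte form E6 82 87 at offsets 0–2.
U+0055 → 1-byte form 55 at offsets 3–3.
U+92228 → 4-byte form F2 92 88 A8 at offsets 4–7.
Offset 5 falls in char 3's range; it's byte 2 of F2 92 88 A8 = 0x92.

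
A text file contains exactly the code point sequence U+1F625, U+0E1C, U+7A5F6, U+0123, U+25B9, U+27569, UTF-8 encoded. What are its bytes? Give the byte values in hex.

U+1F625: 4-byte form → F0 9F 98 A5.
U+0E1C: 3-byte form → E0 B8 9C.
U+7A5F6: 4-byte form → F1 BA 97 B6.
U+0123: 2-byte form → C4 A3.
U+25B9: 3-byte form → E2 96 B9.
U+27569: 4-byte form → F0 A7 95 A9.
Concatenated (20 bytes): F0 9F 98 A5 E0 B8 9C F1 BA 97 B6 C4 A3 E2 96 B9 F0 A7 95 A9.

F0 9F 98 A5 E0 B8 9C F1 BA 97 B6 C4 A3 E2 96 B9 F0 A7 95 A9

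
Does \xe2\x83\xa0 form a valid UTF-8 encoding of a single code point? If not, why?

Leading byte 0xE2 = 11100010 → 3-byte form.
Continuation bytes 0x83=10000011, 0xA0=10100000 all match 10xxxxxx.
Decoded value 0x20E0 is ≥ 0x800 (shortest form) and not a surrogate.

valid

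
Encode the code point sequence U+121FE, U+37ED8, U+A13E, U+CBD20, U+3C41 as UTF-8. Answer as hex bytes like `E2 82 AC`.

F0 92 87 BE F0 B7 BB 98 EA 84 BE F3 8B B4 A0 E3 B1 81

U+121FE: 4-byte form → F0 92 87 BE.
U+37ED8: 4-byte form → F0 B7 BB 98.
U+A13E: 3-byte form → EA 84 BE.
U+CBD20: 4-byte form → F3 8B B4 A0.
U+3C41: 3-byte form → E3 B1 81.
Concatenated (18 bytes): F0 92 87 BE F0 B7 BB 98 EA 84 BE F3 8B B4 A0 E3 B1 81.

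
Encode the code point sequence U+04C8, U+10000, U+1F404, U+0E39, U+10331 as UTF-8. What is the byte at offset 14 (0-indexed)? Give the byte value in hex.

0x90

U+04C8 → 2-byte form D3 88 at offsets 0–1.
U+10000 → 4-byte form F0 90 80 80 at offsets 2–5.
U+1F404 → 4-byte form F0 9F 90 84 at offsets 6–9.
U+0E39 → 3-byte form E0 B8 B9 at offsets 10–12.
U+10331 → 4-byte form F0 90 8C B1 at offsets 13–16.
Offset 14 falls in char 5's range; it's byte 2 of F0 90 8C B1 = 0x90.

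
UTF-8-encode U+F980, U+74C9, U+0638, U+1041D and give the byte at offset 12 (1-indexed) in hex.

1-indexed offset 12 is 0-indexed offset 11.
U+F980 → 3-byte form EF A6 80 at offsets 0–2.
U+74C9 → 3-byte form E7 93 89 at offsets 3–5.
U+0638 → 2-byte form D8 B8 at offsets 6–7.
U+1041D → 4-byte form F0 90 90 9D at offsets 8–11.
Offset 11 falls in char 4's range; it's byte 4 of F0 90 90 9D = 0x9D.

0x9D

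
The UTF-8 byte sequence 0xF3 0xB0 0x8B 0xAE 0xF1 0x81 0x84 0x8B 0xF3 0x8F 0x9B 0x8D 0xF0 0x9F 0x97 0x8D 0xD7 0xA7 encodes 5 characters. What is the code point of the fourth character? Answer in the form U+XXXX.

U+1F5CD

Offset 0: leading byte 0xF3 = 11110011 → 4-byte char #1 = F3 B0 8B AE.
Offset 4: leading byte 0xF1 = 11110001 → 4-byte char #2 = F1 81 84 8B.
Offset 8: leading byte 0xF3 = 11110011 → 4-byte char #3 = F3 8F 9B 8D.
Offset 12: leading byte 0xF0 = 11110000 → 4-byte char #4 = F0 9F 97 8D.
Leading byte 0xF0 = 11110000 matches 11110xxx → 4-byte sequence.
Byte 1: 0xF0 = 11110000, payload 000 (3 bits).
Byte 2: 0x9F = 10011111 (10xxxxxx ✓), payload 011111.
Byte 3: 0x97 = 10010111 (10xxxxxx ✓), payload 010111.
Byte 4: 0x8D = 10001101 (10xxxxxx ✓), payload 001101.
Concatenate: 000011111010111001101 = 0x1F5CD (21 bits → U+1F5CD).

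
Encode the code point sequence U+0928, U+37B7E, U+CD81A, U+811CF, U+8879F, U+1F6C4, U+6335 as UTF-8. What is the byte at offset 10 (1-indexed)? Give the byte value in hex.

0xA0

1-indexed offset 10 is 0-indexed offset 9.
U+0928 → 3-byte form E0 A4 A8 at offsets 0–2.
U+37B7E → 4-byte form F0 B7 AD BE at offsets 3–6.
U+CD81A → 4-byte form F3 8D A0 9A at offsets 7–10.
Offset 9 falls in char 3's range; it's byte 3 of F3 8D A0 9A = 0xA0.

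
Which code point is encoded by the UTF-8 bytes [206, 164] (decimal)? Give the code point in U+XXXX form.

U+03A4

Leading byte 0xCE = 11001110 matches 110xxxxx → 2-byte sequence.
Byte 1: 0xCE = 11001110, payload 01110 (5 bits).
Byte 2: 0xA4 = 10100100 (10xxxxxx ✓), payload 100100.
Concatenate: 01110100100 = 0x3A4 (11 bits → U+03A4).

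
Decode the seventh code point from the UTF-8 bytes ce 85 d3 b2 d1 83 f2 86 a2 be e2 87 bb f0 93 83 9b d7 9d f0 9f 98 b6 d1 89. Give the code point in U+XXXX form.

U+05DD

Offset 0: leading byte 0xCE = 11001110 → 2-byte char #1 = CE 85.
Offset 2: leading byte 0xD3 = 11010011 → 2-byte char #2 = D3 B2.
Offset 4: leading byte 0xD1 = 11010001 → 2-byte char #3 = D1 83.
Offset 6: leading byte 0xF2 = 11110010 → 4-byte char #4 = F2 86 A2 BE.
Offset 10: leading byte 0xE2 = 11100010 → 3-byte char #5 = E2 87 BB.
Offset 13: leading byte 0xF0 = 11110000 → 4-byte char #6 = F0 93 83 9B.
Offset 17: leading byte 0xD7 = 11010111 → 2-byte char #7 = D7 9D.
Leading byte 0xD7 = 11010111 matches 110xxxxx → 2-byte sequence.
Byte 1: 0xD7 = 11010111, payload 10111 (5 bits).
Byte 2: 0x9D = 10011101 (10xxxxxx ✓), payload 011101.
Concatenate: 10111011101 = 0x5DD (11 bits → U+05DD).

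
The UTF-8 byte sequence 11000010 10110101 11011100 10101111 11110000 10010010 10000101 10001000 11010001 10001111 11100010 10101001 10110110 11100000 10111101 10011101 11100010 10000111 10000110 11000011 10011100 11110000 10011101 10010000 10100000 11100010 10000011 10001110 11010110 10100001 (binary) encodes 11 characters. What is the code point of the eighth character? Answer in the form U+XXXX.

U+00DC

Offset 0: leading byte 0xC2 = 11000010 → 2-byte char #1 = C2 B5.
Offset 2: leading byte 0xDC = 11011100 → 2-byte char #2 = DC AF.
Offset 4: leading byte 0xF0 = 11110000 → 4-byte char #3 = F0 92 85 88.
Offset 8: leading byte 0xD1 = 11010001 → 2-byte char #4 = D1 8F.
Offset 10: leading byte 0xE2 = 11100010 → 3-byte char #5 = E2 A9 B6.
Offset 13: leading byte 0xE0 = 11100000 → 3-byte char #6 = E0 BD 9D.
Offset 16: leading byte 0xE2 = 11100010 → 3-byte char #7 = E2 87 86.
Offset 19: leading byte 0xC3 = 11000011 → 2-byte char #8 = C3 9C.
Leading byte 0xC3 = 11000011 matches 110xxxxx → 2-byte sequence.
Byte 1: 0xC3 = 11000011, payload 00011 (5 bits).
Byte 2: 0x9C = 10011100 (10xxxxxx ✓), payload 011100.
Concatenate: 00011011100 = 0xDC (11 bits → U+00DC).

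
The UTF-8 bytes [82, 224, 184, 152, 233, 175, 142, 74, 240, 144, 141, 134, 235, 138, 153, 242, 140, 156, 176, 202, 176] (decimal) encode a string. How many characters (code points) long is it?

Byte at offset 0: 0x52 = 01010010 → 1-byte char (#1). Advance 1.
Byte at offset 1: 0xE0 = 11100000 → 3-byte char (#2). Advance 3.
Byte at offset 4: 0xE9 = 11101001 → 3-byte char (#3). Advance 3.
Byte at offset 7: 0x4A = 01001010 → 1-byte char (#4). Advance 1.
Byte at offset 8: 0xF0 = 11110000 → 4-byte char (#5). Advance 4.
Byte at offset 12: 0xEB = 11101011 → 3-byte char (#6). Advance 3.
Byte at offset 15: 0xF2 = 11110010 → 4-byte char (#7). Advance 4.
Byte at offset 19: 0xCA = 11001010 → 2-byte char (#8). Advance 2.
Reached end at offset 21 after 8 code points.

8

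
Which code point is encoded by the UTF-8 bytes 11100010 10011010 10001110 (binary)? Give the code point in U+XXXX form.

Leading byte 0xE2 = 11100010 matches 1110xxxx → 3-byte sequence.
Byte 1: 0xE2 = 11100010, payload 0010 (4 bits).
Byte 2: 0x9A = 10011010 (10xxxxxx ✓), payload 011010.
Byte 3: 0x8E = 10001110 (10xxxxxx ✓), payload 001110.
Concatenate: 0010011010001110 = 0x268E (16 bits → U+268E).

U+268E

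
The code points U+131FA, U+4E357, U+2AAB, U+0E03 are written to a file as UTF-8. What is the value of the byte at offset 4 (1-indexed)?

1-indexed offset 4 is 0-indexed offset 3.
U+131FA → 4-byte form F0 93 87 BA at offsets 0–3.
Offset 3 falls in char 1's range; it's byte 4 of F0 93 87 BA = 0xBA.

0xBA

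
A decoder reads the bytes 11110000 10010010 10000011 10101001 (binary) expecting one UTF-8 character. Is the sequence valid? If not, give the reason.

Leading byte 0xF0 = 11110000 → 4-byte form.
Continuation bytes 0x92=10010010, 0x83=10000011, 0xA9=10101001 all match 10xxxxxx.
Decoded value 0x120E9 is ≥ 0x10000 (shortest form) and not a surrogate.

valid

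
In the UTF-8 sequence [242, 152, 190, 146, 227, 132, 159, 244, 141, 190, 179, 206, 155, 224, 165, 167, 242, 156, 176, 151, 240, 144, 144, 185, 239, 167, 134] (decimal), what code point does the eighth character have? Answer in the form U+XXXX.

U+F9C6

Offset 0: leading byte 0xF2 = 11110010 → 4-byte char #1 = F2 98 BE 92.
Offset 4: leading byte 0xE3 = 11100011 → 3-byte char #2 = E3 84 9F.
Offset 7: leading byte 0xF4 = 11110100 → 4-byte char #3 = F4 8D BE B3.
Offset 11: leading byte 0xCE = 11001110 → 2-byte char #4 = CE 9B.
Offset 13: leading byte 0xE0 = 11100000 → 3-byte char #5 = E0 A5 A7.
Offset 16: leading byte 0xF2 = 11110010 → 4-byte char #6 = F2 9C B0 97.
Offset 20: leading byte 0xF0 = 11110000 → 4-byte char #7 = F0 90 90 B9.
Offset 24: leading byte 0xEF = 11101111 → 3-byte char #8 = EF A7 86.
Leading byte 0xEF = 11101111 matches 1110xxxx → 3-byte sequence.
Byte 1: 0xEF = 11101111, payload 1111 (4 bits).
Byte 2: 0xA7 = 10100111 (10xxxxxx ✓), payload 100111.
Byte 3: 0x86 = 10000110 (10xxxxxx ✓), payload 000110.
Concatenate: 1111100111000110 = 0xF9C6 (16 bits → U+F9C6).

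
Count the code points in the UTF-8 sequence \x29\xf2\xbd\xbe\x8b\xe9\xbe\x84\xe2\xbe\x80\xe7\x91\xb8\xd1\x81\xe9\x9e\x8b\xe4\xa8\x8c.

Byte at offset 0: 0x29 = 00101001 → 1-byte char (#1). Advance 1.
Byte at offset 1: 0xF2 = 11110010 → 4-byte char (#2). Advance 4.
Byte at offset 5: 0xE9 = 11101001 → 3-byte char (#3). Advance 3.
Byte at offset 8: 0xE2 = 11100010 → 3-byte char (#4). Advance 3.
Byte at offset 11: 0xE7 = 11100111 → 3-byte char (#5). Advance 3.
Byte at offset 14: 0xD1 = 11010001 → 2-byte char (#6). Advance 2.
Byte at offset 16: 0xE9 = 11101001 → 3-byte char (#7). Advance 3.
Byte at offset 19: 0xE4 = 11100100 → 3-byte char (#8). Advance 3.
Reached end at offset 22 after 8 code points.

8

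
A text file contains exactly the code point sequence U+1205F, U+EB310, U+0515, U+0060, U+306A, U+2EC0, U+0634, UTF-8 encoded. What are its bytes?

F0 92 81 9F F3 AB 8C 90 D4 95 60 E3 81 AA E2 BB 80 D8 B4

U+1205F: 4-byte form → F0 92 81 9F.
U+EB310: 4-byte form → F3 AB 8C 90.
U+0515: 2-byte form → D4 95.
U+0060: 1-byte form → 60.
U+306A: 3-byte form → E3 81 AA.
U+2EC0: 3-byte form → E2 BB 80.
U+0634: 2-byte form → D8 B4.
Concatenated (19 bytes): F0 92 81 9F F3 AB 8C 90 D4 95 60 E3 81 AA E2 BB 80 D8 B4.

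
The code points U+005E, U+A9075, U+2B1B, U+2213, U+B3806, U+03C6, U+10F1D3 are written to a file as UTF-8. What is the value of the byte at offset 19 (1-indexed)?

1-indexed offset 19 is 0-indexed offset 18.
U+005E → 1-byte form 5E at offsets 0–0.
U+A9075 → 4-byte form F2 A9 81 B5 at offsets 1–4.
U+2B1B → 3-byte form E2 AC 9B at offsets 5–7.
U+2213 → 3-byte form E2 88 93 at offsets 8–10.
U+B3806 → 4-byte form F2 B3 A0 86 at offsets 11–14.
U+03C6 → 2-byte form CF 86 at offsets 15–16.
U+10F1D3 → 4-byte form F4 8F 87 93 at offsets 17–20.
Offset 18 falls in char 7's range; it's byte 2 of F4 8F 87 93 = 0x8F.

0x8F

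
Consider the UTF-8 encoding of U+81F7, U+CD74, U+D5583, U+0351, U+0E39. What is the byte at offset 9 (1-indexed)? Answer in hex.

1-indexed offset 9 is 0-indexed offset 8.
U+81F7 → 3-byte form E8 87 B7 at offsets 0–2.
U+CD74 → 3-byte form EC B5 B4 at offsets 3–5.
U+D5583 → 4-byte form F3 95 96 83 at offsets 6–9.
Offset 8 falls in char 3's range; it's byte 3 of F3 95 96 83 = 0x96.

0x96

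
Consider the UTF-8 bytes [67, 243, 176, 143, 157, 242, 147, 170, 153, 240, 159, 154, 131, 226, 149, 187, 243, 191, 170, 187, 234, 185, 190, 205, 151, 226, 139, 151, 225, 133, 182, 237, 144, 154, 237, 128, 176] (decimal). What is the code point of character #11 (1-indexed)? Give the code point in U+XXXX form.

U+D41A

Offset 0: leading byte 0x43 = 01000011 → 1-byte char #1 = 43.
Offset 1: leading byte 0xF3 = 11110011 → 4-byte char #2 = F3 B0 8F 9D.
Offset 5: leading byte 0xF2 = 11110010 → 4-byte char #3 = F2 93 AA 99.
Offset 9: leading byte 0xF0 = 11110000 → 4-byte char #4 = F0 9F 9A 83.
Offset 13: leading byte 0xE2 = 11100010 → 3-byte char #5 = E2 95 BB.
Offset 16: leading byte 0xF3 = 11110011 → 4-byte char #6 = F3 BF AA BB.
Offset 20: leading byte 0xEA = 11101010 → 3-byte char #7 = EA B9 BE.
Offset 23: leading byte 0xCD = 11001101 → 2-byte char #8 = CD 97.
Offset 25: leading byte 0xE2 = 11100010 → 3-byte char #9 = E2 8B 97.
Offset 28: leading byte 0xE1 = 11100001 → 3-byte char #10 = E1 85 B6.
Offset 31: leading byte 0xED = 11101101 → 3-byte char #11 = ED 90 9A.
Leading byte 0xED = 11101101 matches 1110xxxx → 3-byte sequence.
Byte 1: 0xED = 11101101, payload 1101 (4 bits).
Byte 2: 0x90 = 10010000 (10xxxxxx ✓), payload 010000.
Byte 3: 0x9A = 10011010 (10xxxxxx ✓), payload 011010.
Concatenate: 1101010000011010 = 0xD41A (16 bits → U+D41A).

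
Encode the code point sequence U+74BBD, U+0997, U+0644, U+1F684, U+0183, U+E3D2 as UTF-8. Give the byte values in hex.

U+74BBD: 4-byte form → F1 B4 AE BD.
U+0997: 3-byte form → E0 A6 97.
U+0644: 2-byte form → D9 84.
U+1F684: 4-byte form → F0 9F 9A 84.
U+0183: 2-byte form → C6 83.
U+E3D2: 3-byte form → EE 8F 92.
Concatenated (18 bytes): F1 B4 AE BD E0 A6 97 D9 84 F0 9F 9A 84 C6 83 EE 8F 92.

F1 B4 AE BD E0 A6 97 D9 84 F0 9F 9A 84 C6 83 EE 8F 92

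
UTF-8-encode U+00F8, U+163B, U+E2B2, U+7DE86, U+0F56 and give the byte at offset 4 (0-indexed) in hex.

0xBB

U+00F8 → 2-byte form C3 B8 at offsets 0–1.
U+163B → 3-byte form E1 98 BB at offsets 2–4.
Offset 4 falls in char 2's range; it's byte 3 of E1 98 BB = 0xBB.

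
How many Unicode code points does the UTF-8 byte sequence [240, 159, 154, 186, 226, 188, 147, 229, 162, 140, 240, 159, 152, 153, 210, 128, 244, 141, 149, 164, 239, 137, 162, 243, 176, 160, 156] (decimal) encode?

8

Byte at offset 0: 0xF0 = 11110000 → 4-byte char (#1). Advance 4.
Byte at offset 4: 0xE2 = 11100010 → 3-byte char (#2). Advance 3.
Byte at offset 7: 0xE5 = 11100101 → 3-byte char (#3). Advance 3.
Byte at offset 10: 0xF0 = 11110000 → 4-byte char (#4). Advance 4.
Byte at offset 14: 0xD2 = 11010010 → 2-byte char (#5). Advance 2.
Byte at offset 16: 0xF4 = 11110100 → 4-byte char (#6). Advance 4.
Byte at offset 20: 0xEF = 11101111 → 3-byte char (#7). Advance 3.
Byte at offset 23: 0xF3 = 11110011 → 4-byte char (#8). Advance 4.
Reached end at offset 27 after 8 code points.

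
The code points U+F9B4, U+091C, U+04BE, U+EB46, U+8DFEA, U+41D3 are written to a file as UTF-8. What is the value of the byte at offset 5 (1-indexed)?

1-indexed offset 5 is 0-indexed offset 4.
U+F9B4 → 3-byte form EF A6 B4 at offsets 0–2.
U+091C → 3-byte form E0 A4 9C at offsets 3–5.
Offset 4 falls in char 2's range; it's byte 2 of E0 A4 9C = 0xA4.

0xA4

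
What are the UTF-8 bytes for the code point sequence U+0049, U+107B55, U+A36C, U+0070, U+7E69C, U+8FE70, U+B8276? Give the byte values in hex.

49 F4 87 AD 95 EA 8D AC 70 F1 BE 9A 9C F2 8F B9 B0 F2 B8 89 B6

U+0049: 1-byte form → 49.
U+107B55: 4-byte form → F4 87 AD 95.
U+A36C: 3-byte form → EA 8D AC.
U+0070: 1-byte form → 70.
U+7E69C: 4-byte form → F1 BE 9A 9C.
U+8FE70: 4-byte form → F2 8F B9 B0.
U+B8276: 4-byte form → F2 B8 89 B6.
Concatenated (21 bytes): 49 F4 87 AD 95 EA 8D AC 70 F1 BE 9A 9C F2 8F B9 B0 F2 B8 89 B6.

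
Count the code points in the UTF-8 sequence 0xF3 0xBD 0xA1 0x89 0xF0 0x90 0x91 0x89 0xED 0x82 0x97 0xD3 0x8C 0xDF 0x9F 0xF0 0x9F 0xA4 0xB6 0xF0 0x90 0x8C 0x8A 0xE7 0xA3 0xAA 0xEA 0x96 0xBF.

Byte at offset 0: 0xF3 = 11110011 → 4-byte char (#1). Advance 4.
Byte at offset 4: 0xF0 = 11110000 → 4-byte char (#2). Advance 4.
Byte at offset 8: 0xED = 11101101 → 3-byte char (#3). Advance 3.
Byte at offset 11: 0xD3 = 11010011 → 2-byte char (#4). Advance 2.
Byte at offset 13: 0xDF = 11011111 → 2-byte char (#5). Advance 2.
Byte at offset 15: 0xF0 = 11110000 → 4-byte char (#6). Advance 4.
Byte at offset 19: 0xF0 = 11110000 → 4-byte char (#7). Advance 4.
Byte at offset 23: 0xE7 = 11100111 → 3-byte char (#8). Advance 3.
Byte at offset 26: 0xEA = 11101010 → 3-byte char (#9). Advance 3.
Reached end at offset 29 after 9 code points.

9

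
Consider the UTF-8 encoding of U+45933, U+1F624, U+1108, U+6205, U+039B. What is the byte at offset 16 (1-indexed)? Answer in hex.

1-indexed offset 16 is 0-indexed offset 15.
U+45933 → 4-byte form F1 85 A4 B3 at offsets 0–3.
U+1F624 → 4-byte form F0 9F 98 A4 at offsets 4–7.
U+1108 → 3-byte form E1 84 88 at offsets 8–10.
U+6205 → 3-byte form E6 88 85 at offsets 11–13.
U+039B → 2-byte form CE 9B at offsets 14–15.
Offset 15 falls in char 5's range; it's byte 2 of CE 9B = 0x9B.

0x9B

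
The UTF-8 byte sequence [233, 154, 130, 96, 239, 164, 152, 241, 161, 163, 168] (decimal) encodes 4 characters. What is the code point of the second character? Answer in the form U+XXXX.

U+0060

Offset 0: leading byte 0xE9 = 11101001 → 3-byte char #1 = E9 9A 82.
Offset 3: leading byte 0x60 = 01100000 → 1-byte char #2 = 60.
Leading byte 0x60 = 01100000 matches 0xxxxxxx → 1-byte sequence.
Byte 1: 0x60 = 01100000, payload 1100000 (7 bits).
Concatenate: 1100000 = 0x60 (7 bits → U+0060).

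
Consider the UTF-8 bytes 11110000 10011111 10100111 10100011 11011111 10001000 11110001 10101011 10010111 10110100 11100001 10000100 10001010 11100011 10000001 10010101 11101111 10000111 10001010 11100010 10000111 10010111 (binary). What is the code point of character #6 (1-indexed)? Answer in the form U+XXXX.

Offset 0: leading byte 0xF0 = 11110000 → 4-byte char #1 = F0 9F A7 A3.
Offset 4: leading byte 0xDF = 11011111 → 2-byte char #2 = DF 88.
Offset 6: leading byte 0xF1 = 11110001 → 4-byte char #3 = F1 AB 97 B4.
Offset 10: leading byte 0xE1 = 11100001 → 3-byte char #4 = E1 84 8A.
Offset 13: leading byte 0xE3 = 11100011 → 3-byte char #5 = E3 81 95.
Offset 16: leading byte 0xEF = 11101111 → 3-byte char #6 = EF 87 8A.
Leading byte 0xEF = 11101111 matches 1110xxxx → 3-byte sequence.
Byte 1: 0xEF = 11101111, payload 1111 (4 bits).
Byte 2: 0x87 = 10000111 (10xxxxxx ✓), payload 000111.
Byte 3: 0x8A = 10001010 (10xxxxxx ✓), payload 001010.
Concatenate: 1111000111001010 = 0xF1CA (16 bits → U+F1CA).

U+F1CA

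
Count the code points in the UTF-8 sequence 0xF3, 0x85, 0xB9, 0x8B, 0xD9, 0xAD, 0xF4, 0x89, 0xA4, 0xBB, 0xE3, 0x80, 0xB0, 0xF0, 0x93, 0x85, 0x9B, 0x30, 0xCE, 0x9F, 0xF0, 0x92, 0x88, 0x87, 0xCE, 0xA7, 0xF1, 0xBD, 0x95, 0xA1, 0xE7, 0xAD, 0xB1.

11

Byte at offset 0: 0xF3 = 11110011 → 4-byte char (#1). Advance 4.
Byte at offset 4: 0xD9 = 11011001 → 2-byte char (#2). Advance 2.
Byte at offset 6: 0xF4 = 11110100 → 4-byte char (#3). Advance 4.
Byte at offset 10: 0xE3 = 11100011 → 3-byte char (#4). Advance 3.
Byte at offset 13: 0xF0 = 11110000 → 4-byte char (#5). Advance 4.
Byte at offset 17: 0x30 = 00110000 → 1-byte char (#6). Advance 1.
Byte at offset 18: 0xCE = 11001110 → 2-byte char (#7). Advance 2.
Byte at offset 20: 0xF0 = 11110000 → 4-byte char (#8). Advance 4.
Byte at offset 24: 0xCE = 11001110 → 2-byte char (#9). Advance 2.
Byte at offset 26: 0xF1 = 11110001 → 4-byte char (#10). Advance 4.
Byte at offset 30: 0xE7 = 11100111 → 3-byte char (#11). Advance 3.
Reached end at offset 33 after 11 code points.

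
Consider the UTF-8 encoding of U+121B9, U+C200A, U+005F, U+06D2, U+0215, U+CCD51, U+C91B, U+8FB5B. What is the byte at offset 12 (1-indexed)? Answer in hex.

0xC8

1-indexed offset 12 is 0-indexed offset 11.
U+121B9 → 4-byte form F0 92 86 B9 at offsets 0–3.
U+C200A → 4-byte form F3 82 80 8A at offsets 4–7.
U+005F → 1-byte form 5F at offsets 8–8.
U+06D2 → 2-byte form DB 92 at offsets 9–10.
U+0215 → 2-byte form C8 95 at offsets 11–12.
Offset 11 falls in char 5's range; it's byte 1 of C8 95 = 0xC8.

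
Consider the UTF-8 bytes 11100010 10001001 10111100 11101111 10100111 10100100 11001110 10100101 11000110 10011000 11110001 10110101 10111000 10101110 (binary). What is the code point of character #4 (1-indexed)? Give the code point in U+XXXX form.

U+0198

Offset 0: leading byte 0xE2 = 11100010 → 3-byte char #1 = E2 89 BC.
Offset 3: leading byte 0xEF = 11101111 → 3-byte char #2 = EF A7 A4.
Offset 6: leading byte 0xCE = 11001110 → 2-byte char #3 = CE A5.
Offset 8: leading byte 0xC6 = 11000110 → 2-byte char #4 = C6 98.
Leading byte 0xC6 = 11000110 matches 110xxxxx → 2-byte sequence.
Byte 1: 0xC6 = 11000110, payload 00110 (5 bits).
Byte 2: 0x98 = 10011000 (10xxxxxx ✓), payload 011000.
Concatenate: 00110011000 = 0x198 (11 bits → U+0198).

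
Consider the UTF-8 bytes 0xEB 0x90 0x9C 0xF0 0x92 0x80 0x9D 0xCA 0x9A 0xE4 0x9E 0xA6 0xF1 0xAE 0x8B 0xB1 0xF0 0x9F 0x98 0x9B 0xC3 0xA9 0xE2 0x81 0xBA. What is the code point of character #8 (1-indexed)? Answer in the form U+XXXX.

U+207A

Offset 0: leading byte 0xEB = 11101011 → 3-byte char #1 = EB 90 9C.
Offset 3: leading byte 0xF0 = 11110000 → 4-byte char #2 = F0 92 80 9D.
Offset 7: leading byte 0xCA = 11001010 → 2-byte char #3 = CA 9A.
Offset 9: leading byte 0xE4 = 11100100 → 3-byte char #4 = E4 9E A6.
Offset 12: leading byte 0xF1 = 11110001 → 4-byte char #5 = F1 AE 8B B1.
Offset 16: leading byte 0xF0 = 11110000 → 4-byte char #6 = F0 9F 98 9B.
Offset 20: leading byte 0xC3 = 11000011 → 2-byte char #7 = C3 A9.
Offset 22: leading byte 0xE2 = 11100010 → 3-byte char #8 = E2 81 BA.
Leading byte 0xE2 = 11100010 matches 1110xxxx → 3-byte sequence.
Byte 1: 0xE2 = 11100010, payload 0010 (4 bits).
Byte 2: 0x81 = 10000001 (10xxxxxx ✓), payload 000001.
Byte 3: 0xBA = 10111010 (10xxxxxx ✓), payload 111010.
Concatenate: 0010000001111010 = 0x207A (16 bits → U+207A).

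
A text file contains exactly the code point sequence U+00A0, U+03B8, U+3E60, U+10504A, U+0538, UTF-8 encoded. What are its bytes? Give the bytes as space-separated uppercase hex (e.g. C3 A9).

U+00A0: 2-byte form → C2 A0.
U+03B8: 2-byte form → CE B8.
U+3E60: 3-byte form → E3 B9 A0.
U+10504A: 4-byte form → F4 85 81 8A.
U+0538: 2-byte form → D4 B8.
Concatenated (13 bytes): C2 A0 CE B8 E3 B9 A0 F4 85 81 8A D4 B8.

C2 A0 CE B8 E3 B9 A0 F4 85 81 8A D4 B8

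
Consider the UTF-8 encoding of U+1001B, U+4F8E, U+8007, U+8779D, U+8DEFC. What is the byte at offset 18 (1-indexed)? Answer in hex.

1-indexed offset 18 is 0-indexed offset 17.
U+1001B → 4-byte form F0 90 80 9B at offsets 0–3.
U+4F8E → 3-byte form E4 BE 8E at offsets 4–6.
U+8007 → 3-byte form E8 80 87 at offsets 7–9.
U+8779D → 4-byte form F2 87 9E 9D at offsets 10–13.
U+8DEFC → 4-byte form F2 8D BB BC at offsets 14–17.
Offset 17 falls in char 5's range; it's byte 4 of F2 8D BB BC = 0xBC.

0xBC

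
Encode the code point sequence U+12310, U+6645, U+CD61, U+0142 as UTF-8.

U+12310: 4-byte form → F0 92 8C 90.
U+6645: 3-byte form → E6 99 85.
U+CD61: 3-byte form → EC B5 A1.
U+0142: 2-byte form → C5 82.
Concatenated (12 bytes): F0 92 8C 90 E6 99 85 EC B5 A1 C5 82.

F0 92 8C 90 E6 99 85 EC B5 A1 C5 82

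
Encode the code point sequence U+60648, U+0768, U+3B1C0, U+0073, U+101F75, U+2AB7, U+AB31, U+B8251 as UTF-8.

U+60648: 4-byte form → F1 A0 99 88.
U+0768: 2-byte form → DD A8.
U+3B1C0: 4-byte form → F0 BB 87 80.
U+0073: 1-byte form → 73.
U+101F75: 4-byte form → F4 81 BD B5.
U+2AB7: 3-byte form → E2 AA B7.
U+AB31: 3-byte form → EA AC B1.
U+B8251: 4-byte form → F2 B8 89 91.
Concatenated (25 bytes): F1 A0 99 88 DD A8 F0 BB 87 80 73 F4 81 BD B5 E2 AA B7 EA AC B1 F2 B8 89 91.

F1 A0 99 88 DD A8 F0 BB 87 80 73 F4 81 BD B5 E2 AA B7 EA AC B1 F2 B8 89 91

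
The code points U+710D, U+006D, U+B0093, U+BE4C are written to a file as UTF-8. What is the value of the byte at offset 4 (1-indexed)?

0x6D

1-indexed offset 4 is 0-indexed offset 3.
U+710D → 3-byte form E7 84 8D at offsets 0–2.
U+006D → 1-byte form 6D at offsets 3–3.
Offset 3 falls in char 2's range; it's byte 1 of 6D = 0x6D.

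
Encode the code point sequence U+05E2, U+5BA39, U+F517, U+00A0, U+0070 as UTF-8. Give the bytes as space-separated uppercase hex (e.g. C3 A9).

U+05E2: 2-byte form → D7 A2.
U+5BA39: 4-byte form → F1 9B A8 B9.
U+F517: 3-byte form → EF 94 97.
U+00A0: 2-byte form → C2 A0.
U+0070: 1-byte form → 70.
Concatenated (12 bytes): D7 A2 F1 9B A8 B9 EF 94 97 C2 A0 70.

D7 A2 F1 9B A8 B9 EF 94 97 C2 A0 70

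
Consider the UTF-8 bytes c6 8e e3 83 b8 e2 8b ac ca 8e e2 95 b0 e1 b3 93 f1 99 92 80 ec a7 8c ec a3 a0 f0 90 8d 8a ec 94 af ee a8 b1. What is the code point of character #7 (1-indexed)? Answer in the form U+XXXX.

Offset 0: leading byte 0xC6 = 11000110 → 2-byte char #1 = C6 8E.
Offset 2: leading byte 0xE3 = 11100011 → 3-byte char #2 = E3 83 B8.
Offset 5: leading byte 0xE2 = 11100010 → 3-byte char #3 = E2 8B AC.
Offset 8: leading byte 0xCA = 11001010 → 2-byte char #4 = CA 8E.
Offset 10: leading byte 0xE2 = 11100010 → 3-byte char #5 = E2 95 B0.
Offset 13: leading byte 0xE1 = 11100001 → 3-byte char #6 = E1 B3 93.
Offset 16: leading byte 0xF1 = 11110001 → 4-byte char #7 = F1 99 92 80.
Leading byte 0xF1 = 11110001 matches 11110xxx → 4-byte sequence.
Byte 1: 0xF1 = 11110001, payload 001 (3 bits).
Byte 2: 0x99 = 10011001 (10xxxxxx ✓), payload 011001.
Byte 3: 0x92 = 10010010 (10xxxxxx ✓), payload 010010.
Byte 4: 0x80 = 10000000 (10xxxxxx ✓), payload 000000.
Concatenate: 001011001010010000000 = 0x59480 (21 bits → U+59480).

U+59480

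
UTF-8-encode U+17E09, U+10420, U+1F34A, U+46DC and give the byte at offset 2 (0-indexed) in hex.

0xB8

U+17E09 → 4-byte form F0 97 B8 89 at offsets 0–3.
Offset 2 falls in char 1's range; it's byte 3 of F0 97 B8 89 = 0xB8.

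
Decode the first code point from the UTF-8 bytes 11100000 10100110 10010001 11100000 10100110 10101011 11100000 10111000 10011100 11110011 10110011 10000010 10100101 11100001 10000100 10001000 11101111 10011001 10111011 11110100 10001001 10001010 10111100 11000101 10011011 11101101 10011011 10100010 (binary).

Offset 0: leading byte 0xE0 = 11100000 → 3-byte char #1 = E0 A6 91.
Leading byte 0xE0 = 11100000 matches 1110xxxx → 3-byte sequence.
Byte 1: 0xE0 = 11100000, payload 0000 (4 bits).
Byte 2: 0xA6 = 10100110 (10xxxxxx ✓), payload 100110.
Byte 3: 0x91 = 10010001 (10xxxxxx ✓), payload 010001.
Concatenate: 0000100110010001 = 0x991 (16 bits → U+0991).

U+0991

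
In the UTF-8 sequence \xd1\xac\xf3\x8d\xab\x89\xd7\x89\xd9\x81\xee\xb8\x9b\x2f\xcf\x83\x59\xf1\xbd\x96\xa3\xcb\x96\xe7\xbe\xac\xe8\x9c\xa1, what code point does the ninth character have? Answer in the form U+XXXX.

Offset 0: leading byte 0xD1 = 11010001 → 2-byte char #1 = D1 AC.
Offset 2: leading byte 0xF3 = 11110011 → 4-byte char #2 = F3 8D AB 89.
Offset 6: leading byte 0xD7 = 11010111 → 2-byte char #3 = D7 89.
Offset 8: leading byte 0xD9 = 11011001 → 2-byte char #4 = D9 81.
Offset 10: leading byte 0xEE = 11101110 → 3-byte char #5 = EE B8 9B.
Offset 13: leading byte 0x2F = 00101111 → 1-byte char #6 = 2F.
Offset 14: leading byte 0xCF = 11001111 → 2-byte char #7 = CF 83.
Offset 16: leading byte 0x59 = 01011001 → 1-byte char #8 = 59.
Offset 17: leading byte 0xF1 = 11110001 → 4-byte char #9 = F1 BD 96 A3.
Leading byte 0xF1 = 11110001 matches 11110xxx → 4-byte sequence.
Byte 1: 0xF1 = 11110001, payload 001 (3 bits).
Byte 2: 0xBD = 10111101 (10xxxxxx ✓), payload 111101.
Byte 3: 0x96 = 10010110 (10xxxxxx ✓), payload 010110.
Byte 4: 0xA3 = 10100011 (10xxxxxx ✓), payload 100011.
Concatenate: 001111101010110100011 = 0x7D5A3 (21 bits → U+7D5A3).

U+7D5A3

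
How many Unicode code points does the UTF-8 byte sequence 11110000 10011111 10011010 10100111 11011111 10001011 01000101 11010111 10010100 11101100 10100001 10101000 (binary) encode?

Byte at offset 0: 0xF0 = 11110000 → 4-byte char (#1). Advance 4.
Byte at offset 4: 0xDF = 11011111 → 2-byte char (#2). Advance 2.
Byte at offset 6: 0x45 = 01000101 → 1-byte char (#3). Advance 1.
Byte at offset 7: 0xD7 = 11010111 → 2-byte char (#4). Advance 2.
Byte at offset 9: 0xEC = 11101100 → 3-byte char (#5). Advance 3.
Reached end at offset 12 after 5 code points.

5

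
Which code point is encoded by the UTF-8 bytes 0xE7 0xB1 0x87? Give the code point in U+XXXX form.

U+7C47

Leading byte 0xE7 = 11100111 matches 1110xxxx → 3-byte sequence.
Byte 1: 0xE7 = 11100111, payload 0111 (4 bits).
Byte 2: 0xB1 = 10110001 (10xxxxxx ✓), payload 110001.
Byte 3: 0x87 = 10000111 (10xxxxxx ✓), payload 000111.
Concatenate: 0111110001000111 = 0x7C47 (16 bits → U+7C47).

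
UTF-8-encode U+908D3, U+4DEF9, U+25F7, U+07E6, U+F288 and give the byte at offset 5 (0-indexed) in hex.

0x8D

U+908D3 → 4-byte form F2 90 A3 93 at offsets 0–3.
U+4DEF9 → 4-byte form F1 8D BB B9 at offsets 4–7.
Offset 5 falls in char 2's range; it's byte 2 of F1 8D BB B9 = 0x8D.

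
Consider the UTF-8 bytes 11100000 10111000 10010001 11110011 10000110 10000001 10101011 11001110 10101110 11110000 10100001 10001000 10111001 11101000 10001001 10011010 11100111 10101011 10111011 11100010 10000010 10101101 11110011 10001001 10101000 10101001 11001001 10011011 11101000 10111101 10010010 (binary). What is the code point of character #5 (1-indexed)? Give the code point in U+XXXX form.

U+825A

Offset 0: leading byte 0xE0 = 11100000 → 3-byte char #1 = E0 B8 91.
Offset 3: leading byte 0xF3 = 11110011 → 4-byte char #2 = F3 86 81 AB.
Offset 7: leading byte 0xCE = 11001110 → 2-byte char #3 = CE AE.
Offset 9: leading byte 0xF0 = 11110000 → 4-byte char #4 = F0 A1 88 B9.
Offset 13: leading byte 0xE8 = 11101000 → 3-byte char #5 = E8 89 9A.
Leading byte 0xE8 = 11101000 matches 1110xxxx → 3-byte sequence.
Byte 1: 0xE8 = 11101000, payload 1000 (4 bits).
Byte 2: 0x89 = 10001001 (10xxxxxx ✓), payload 001001.
Byte 3: 0x9A = 10011010 (10xxxxxx ✓), payload 011010.
Concatenate: 1000001001011010 = 0x825A (16 bits → U+825A).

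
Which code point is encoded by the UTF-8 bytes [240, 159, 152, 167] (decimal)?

Leading byte 0xF0 = 11110000 matches 11110xxx → 4-byte sequence.
Byte 1: 0xF0 = 11110000, payload 000 (3 bits).
Byte 2: 0x9F = 10011111 (10xxxxxx ✓), payload 011111.
Byte 3: 0x98 = 10011000 (10xxxxxx ✓), payload 011000.
Byte 4: 0xA7 = 10100111 (10xxxxxx ✓), payload 100111.
Concatenate: 000011111011000100111 = 0x1F627 (21 bits → U+1F627).

U+1F627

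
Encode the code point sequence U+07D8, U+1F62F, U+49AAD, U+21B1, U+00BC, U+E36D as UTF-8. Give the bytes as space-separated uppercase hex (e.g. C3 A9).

U+07D8: 2-byte form → DF 98.
U+1F62F: 4-byte form → F0 9F 98 AF.
U+49AAD: 4-byte form → F1 89 AA AD.
U+21B1: 3-byte form → E2 86 B1.
U+00BC: 2-byte form → C2 BC.
U+E36D: 3-byte form → EE 8D AD.
Concatenated (18 bytes): DF 98 F0 9F 98 AF F1 89 AA AD E2 86 B1 C2 BC EE 8D AD.

DF 98 F0 9F 98 AF F1 89 AA AD E2 86 B1 C2 BC EE 8D AD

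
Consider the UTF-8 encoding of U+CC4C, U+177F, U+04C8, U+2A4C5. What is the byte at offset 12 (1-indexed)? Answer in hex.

1-indexed offset 12 is 0-indexed offset 11.
U+CC4C → 3-byte form EC B1 8C at offsets 0–2.
U+177F → 3-byte form E1 9D BF at offsets 3–5.
U+04C8 → 2-byte form D3 88 at offsets 6–7.
U+2A4C5 → 4-byte form F0 AA 93 85 at offsets 8–11.
Offset 11 falls in char 4's range; it's byte 4 of F0 AA 93 85 = 0x85.

0x85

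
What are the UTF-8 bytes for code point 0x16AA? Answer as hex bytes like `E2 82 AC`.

E1 9A AA

U+16AA = 0x16AA = 5802 decimal. In range U+0800–U+FFFF → 3-byte form: 1110xxxx 10xxxxxx 10xxxxxx.
Binary (16 bits): 0001011010101010.
Split 4+6+6: 0001 | 011010 | 101010.
Byte 1: 11100001 = 0xE1.
Byte 2: 10011010 = 0x9A.
Byte 3: 10101010 = 0xAA.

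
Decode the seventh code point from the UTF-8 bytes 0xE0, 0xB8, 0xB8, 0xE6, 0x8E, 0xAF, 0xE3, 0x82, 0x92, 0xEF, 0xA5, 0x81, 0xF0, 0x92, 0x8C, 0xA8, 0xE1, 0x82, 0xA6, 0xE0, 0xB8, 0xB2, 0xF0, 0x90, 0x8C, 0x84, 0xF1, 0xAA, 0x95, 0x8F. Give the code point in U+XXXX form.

Offset 0: leading byte 0xE0 = 11100000 → 3-byte char #1 = E0 B8 B8.
Offset 3: leading byte 0xE6 = 11100110 → 3-byte char #2 = E6 8E AF.
Offset 6: leading byte 0xE3 = 11100011 → 3-byte char #3 = E3 82 92.
Offset 9: leading byte 0xEF = 11101111 → 3-byte char #4 = EF A5 81.
Offset 12: leading byte 0xF0 = 11110000 → 4-byte char #5 = F0 92 8C A8.
Offset 16: leading byte 0xE1 = 11100001 → 3-byte char #6 = E1 82 A6.
Offset 19: leading byte 0xE0 = 11100000 → 3-byte char #7 = E0 B8 B2.
Leading byte 0xE0 = 11100000 matches 1110xxxx → 3-byte sequence.
Byte 1: 0xE0 = 11100000, payload 0000 (4 bits).
Byte 2: 0xB8 = 10111000 (10xxxxxx ✓), payload 111000.
Byte 3: 0xB2 = 10110010 (10xxxxxx ✓), payload 110010.
Concatenate: 0000111000110010 = 0xE32 (16 bits → U+0E32).

U+0E32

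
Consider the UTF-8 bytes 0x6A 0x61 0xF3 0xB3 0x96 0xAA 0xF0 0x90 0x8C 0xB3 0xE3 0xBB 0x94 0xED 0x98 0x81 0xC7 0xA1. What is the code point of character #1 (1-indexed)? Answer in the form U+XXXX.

Offset 0: leading byte 0x6A = 01101010 → 1-byte char #1 = 6A.
Leading byte 0x6A = 01101010 matches 0xxxxxxx → 1-byte sequence.
Byte 1: 0x6A = 01101010, payload 1101010 (7 bits).
Concatenate: 1101010 = 0x6A (7 bits → U+006A).

U+006A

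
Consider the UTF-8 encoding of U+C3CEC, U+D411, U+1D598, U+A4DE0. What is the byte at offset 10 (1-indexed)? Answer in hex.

1-indexed offset 10 is 0-indexed offset 9.
U+C3CEC → 4-byte form F3 83 B3 AC at offsets 0–3.
U+D411 → 3-byte form ED 90 91 at offsets 4–6.
U+1D598 → 4-byte form F0 9D 96 98 at offsets 7–10.
Offset 9 falls in char 3's range; it's byte 3 of F0 9D 96 98 = 0x96.

0x96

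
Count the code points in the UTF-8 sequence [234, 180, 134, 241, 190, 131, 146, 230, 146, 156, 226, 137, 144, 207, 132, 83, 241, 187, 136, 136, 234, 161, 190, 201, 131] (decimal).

Byte at offset 0: 0xEA = 11101010 → 3-byte char (#1). Advance 3.
Byte at offset 3: 0xF1 = 11110001 → 4-byte char (#2). Advance 4.
Byte at offset 7: 0xE6 = 11100110 → 3-byte char (#3). Advance 3.
Byte at offset 10: 0xE2 = 11100010 → 3-byte char (#4). Advance 3.
Byte at offset 13: 0xCF = 11001111 → 2-byte char (#5). Advance 2.
Byte at offset 15: 0x53 = 01010011 → 1-byte char (#6). Advance 1.
Byte at offset 16: 0xF1 = 11110001 → 4-byte char (#7). Advance 4.
Byte at offset 20: 0xEA = 11101010 → 3-byte char (#8). Advance 3.
Byte at offset 23: 0xC9 = 11001001 → 2-byte char (#9). Advance 2.
Reached end at offset 25 after 9 code points.

9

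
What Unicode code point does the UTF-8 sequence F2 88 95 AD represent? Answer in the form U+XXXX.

Leading byte 0xF2 = 11110010 matches 11110xxx → 4-byte sequence.
Byte 1: 0xF2 = 11110010, payload 010 (3 bits).
Byte 2: 0x88 = 10001000 (10xxxxxx ✓), payload 001000.
Byte 3: 0x95 = 10010101 (10xxxxxx ✓), payload 010101.
Byte 4: 0xAD = 10101101 (10xxxxxx ✓), payload 101101.
Concatenate: 010001000010101101101 = 0x8856D (21 bits → U+8856D).

U+8856D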